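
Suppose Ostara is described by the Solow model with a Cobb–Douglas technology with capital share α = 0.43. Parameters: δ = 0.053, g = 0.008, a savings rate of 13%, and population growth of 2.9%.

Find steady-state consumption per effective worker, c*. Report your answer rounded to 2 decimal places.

Steady state requires s·f(k) = (n + g + δ)·k, i.e. s·k^α = (n + g + δ)·k.
Dividing both sides by k: k^(1−α) = s / (n + g + δ).
k^0.57 = 0.13 / (0.029 + 0.008 + 0.053) = 0.13 / 0.090 = 1.4444
k* = 1.4444^(1/0.57) ≈ 1.9061
y* = (k*)^α = 1.9061^0.43 ≈ 1.3197
c* = (1 − s)·y* = (1 − 0.13) × 1.3197 ≈ 1.1481

c* = 1.15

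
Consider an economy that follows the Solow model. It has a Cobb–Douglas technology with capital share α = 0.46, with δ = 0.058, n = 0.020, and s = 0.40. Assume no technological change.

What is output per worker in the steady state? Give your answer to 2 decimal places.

In steady state, investment equals break-even investment: s·k^α = (n + δ)·k.
Rearranging, k^(1−α) = s / (n + δ).
k^0.54 = 0.40 / (0.020 + 0.058) = 0.40 / 0.078 = 5.1282
k* = 5.1282^(1/0.54) ≈ 20.6419
y* = (k*)^α = 20.6419^0.46 ≈ 4.0252

y* = 4.03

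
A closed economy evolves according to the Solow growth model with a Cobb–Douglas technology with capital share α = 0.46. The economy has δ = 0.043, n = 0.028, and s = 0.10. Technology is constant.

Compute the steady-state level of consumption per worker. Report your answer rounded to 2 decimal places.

Steady state requires s·f(k) = (n + δ)·k, i.e. s·k^α = (n + δ)·k.
Dividing both sides by k: k^(1−α) = s / (n + δ).
k^0.54 = 0.10 / (0.028 + 0.043) = 0.10 / 0.071 = 1.4085
k* = 1.4085^(1/0.54) ≈ 1.8857
y* = (k*)^α = 1.8857^0.46 ≈ 1.3388
c* = (1 − s)·y* = (1 − 0.10) × 1.3388 ≈ 1.2049

c* ≈ 1.20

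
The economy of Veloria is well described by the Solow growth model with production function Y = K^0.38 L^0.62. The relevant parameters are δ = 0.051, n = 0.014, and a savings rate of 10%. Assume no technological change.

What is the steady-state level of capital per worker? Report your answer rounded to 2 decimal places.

In steady state, investment equals break-even investment: s·k^α = (n + δ)·k.
Rearranging, k^(1−α) = s / (n + δ).
k^0.62 = 0.10 / (0.014 + 0.051) = 0.10 / 0.065 = 1.5385
k* = 1.5385^(1/0.62) ≈ 2.0034

k* = 2.00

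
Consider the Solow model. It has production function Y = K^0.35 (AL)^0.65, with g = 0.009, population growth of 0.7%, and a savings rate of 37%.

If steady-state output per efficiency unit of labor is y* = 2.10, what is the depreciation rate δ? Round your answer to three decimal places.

Steady state requires s·f(k) = (n + g + δ)·k, i.e. s·k^α = (n + g + δ)·k.
Since y* = [s/(n + g + δ)]^(α/(1−α)), we have s/(n + g + δ) = (y*)^((1−α)/α) = 2.10^1.8571 = 3.9664.
Therefore n + g + δ = s / 3.9664 = 0.37 / 3.9664 = 0.0933, so δ = 0.0933 − 0.016 = 0.0773.

δ ≈ 0.077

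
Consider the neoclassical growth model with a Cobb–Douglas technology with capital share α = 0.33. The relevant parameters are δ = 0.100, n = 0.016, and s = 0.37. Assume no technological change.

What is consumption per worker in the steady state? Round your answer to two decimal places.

c* ≈ 1.12

Steady state requires s·f(k) = (n + δ)·k, i.e. s·k^α = (n + δ)·k.
Rearranging, k^(1−α) = s / (n + δ).
k^0.67 = 0.37 / (0.016 + 0.100) = 0.37 / 0.116 = 3.1897
k* = 3.1897^(1/0.67) ≈ 5.6476
y* = (k*)^α = 5.6476^0.33 ≈ 1.7706
c* = (1 − s)·y* = (1 − 0.37) × 1.7706 ≈ 1.1155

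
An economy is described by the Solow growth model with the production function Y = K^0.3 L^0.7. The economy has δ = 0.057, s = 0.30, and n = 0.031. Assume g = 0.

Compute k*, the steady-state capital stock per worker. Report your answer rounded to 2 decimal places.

k* = 5.77

At the steady state, Δk = 0, so s·k^α = (n + δ)·k.
Rearranging, k^(1−α) = s / (n + δ).
k^0.7 = 0.30 / (0.031 + 0.057) = 0.30 / 0.088 = 3.4091
k* = 3.4091^(1/0.7) ≈ 5.7665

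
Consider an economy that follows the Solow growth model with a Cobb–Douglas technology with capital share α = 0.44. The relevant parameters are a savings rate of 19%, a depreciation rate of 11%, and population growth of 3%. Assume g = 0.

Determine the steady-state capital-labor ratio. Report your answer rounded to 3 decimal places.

k* ≈ 1.725

Steady state requires s·f(k) = (n + δ)·k, i.e. s·k^α = (n + δ)·k.
Dividing both sides by k: k^(1−α) = s / (n + δ).
k^0.56 = 0.19 / (0.030 + 0.110) = 0.19 / 0.140 = 1.3571
k* = 1.3571^(1/0.56) ≈ 1.7251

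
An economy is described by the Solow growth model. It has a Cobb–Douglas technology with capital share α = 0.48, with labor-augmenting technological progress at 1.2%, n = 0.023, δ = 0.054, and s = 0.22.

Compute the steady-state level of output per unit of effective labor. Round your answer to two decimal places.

In steady state, investment equals break-even investment: s·k^α = (n + g + δ)·k.
Dividing both sides by k: k^(1−α) = s / (n + g + δ).
k^0.52 = 0.22 / (0.023 + 0.012 + 0.054) = 0.22 / 0.089 = 2.4719
k* = 2.4719^(1/0.52) ≈ 5.6994
y* = (k*)^α = 5.6994^0.48 ≈ 2.3057

y* = 2.31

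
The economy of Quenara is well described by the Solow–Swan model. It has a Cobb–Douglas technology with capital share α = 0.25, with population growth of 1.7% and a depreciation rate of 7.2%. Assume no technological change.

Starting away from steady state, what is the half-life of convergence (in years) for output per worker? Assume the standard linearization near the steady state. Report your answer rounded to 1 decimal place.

Near the steady state the convergence rate is λ = (1 − α)(n + δ).
λ = (1 − 0.25) × 0.089 = 0.75 × 0.089 = 0.06675
Half-life = ln 2 / λ = 0.6931 / 0.06675 ≈ 10.38 years

about 10.4 years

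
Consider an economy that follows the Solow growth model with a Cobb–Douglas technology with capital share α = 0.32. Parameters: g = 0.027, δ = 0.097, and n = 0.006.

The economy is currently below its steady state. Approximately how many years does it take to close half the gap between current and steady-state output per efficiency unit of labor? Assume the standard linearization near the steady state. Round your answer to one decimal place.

Near the steady state the convergence rate is λ = (1 − α)(n + g + δ).
λ = (1 − 0.32) × 0.130 = 0.68 × 0.130 = 0.0884
Half-life = ln 2 / λ = 0.6931 / 0.0884 ≈ 7.84 years

half-life ≈ 7.8 years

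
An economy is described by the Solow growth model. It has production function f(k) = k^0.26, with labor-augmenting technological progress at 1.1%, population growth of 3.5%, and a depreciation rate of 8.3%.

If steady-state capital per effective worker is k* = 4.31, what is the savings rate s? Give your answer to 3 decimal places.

s ≈ 0.380

In steady state, investment equals break-even investment: s·k^α = (n + g + δ)·k.
So s / (n + g + δ) = (k*)^(1−α) = 4.31^0.74 = 2.9479.
Therefore s = 2.9479 × (n + g + δ) = 2.9479 × 0.129 = 0.3803.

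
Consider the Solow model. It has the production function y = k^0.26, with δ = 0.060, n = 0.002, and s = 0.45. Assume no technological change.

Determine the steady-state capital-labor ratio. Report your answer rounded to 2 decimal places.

In steady state, investment equals break-even investment: s·k^α = (n + δ)·k.
Dividing both sides by k: k^(1−α) = s / (n + δ).
k^0.74 = 0.45 / (0.002 + 0.060) = 0.45 / 0.062 = 7.2581
k* = 7.2581^(1/0.74) ≈ 14.5638

k* ≈ 14.56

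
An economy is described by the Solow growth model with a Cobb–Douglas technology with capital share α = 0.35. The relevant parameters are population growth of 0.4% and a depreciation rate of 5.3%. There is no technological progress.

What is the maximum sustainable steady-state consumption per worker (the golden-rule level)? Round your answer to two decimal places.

c_gold ≈ 1.73

At the golden rule, f'(k) = n + δ, so α·k^(α−1) = n + δ and k_gold = (α/(n + δ))^(1/(1−α)).
k_gold = (0.35/0.057)^(1/0.65) = 6.1404^1.5385 ≈ 16.3170
c_gold = f(k_gold) − (n + δ)·k_gold = 2.6572 − 0.057×16.3170 ≈ 1.7271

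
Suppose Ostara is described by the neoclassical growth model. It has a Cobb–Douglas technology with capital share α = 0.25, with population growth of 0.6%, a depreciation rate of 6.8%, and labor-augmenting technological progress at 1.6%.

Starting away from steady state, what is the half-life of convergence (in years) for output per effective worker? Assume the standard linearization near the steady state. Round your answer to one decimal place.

Near the steady state the convergence rate is λ = (1 − α)(n + g + δ).
λ = (1 − 0.25) × 0.090 = 0.75 × 0.090 = 0.0675
Half-life = ln 2 / λ = 0.6931 / 0.0675 ≈ 10.27 years

about 10.3 years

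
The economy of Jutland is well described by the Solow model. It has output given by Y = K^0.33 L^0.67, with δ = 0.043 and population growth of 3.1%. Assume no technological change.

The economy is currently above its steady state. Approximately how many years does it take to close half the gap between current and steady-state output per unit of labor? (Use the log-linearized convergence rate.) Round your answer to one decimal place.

t_½ ≈ 14.0 years

Near the steady state the convergence rate is λ = (1 − α)(n + δ).
λ = (1 − 0.33) × 0.074 = 0.67 × 0.074 = 0.04958
Half-life = ln 2 / λ = 0.6931 / 0.04958 ≈ 13.98 years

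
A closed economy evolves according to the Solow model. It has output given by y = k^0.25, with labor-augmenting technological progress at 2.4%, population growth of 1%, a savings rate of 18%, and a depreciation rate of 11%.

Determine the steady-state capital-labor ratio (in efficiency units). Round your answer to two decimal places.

k* = 1.35

In steady state, investment equals break-even investment: s·k^α = (n + g + δ)·k.
Dividing both sides by k: k^(1−α) = s / (n + g + δ).
k^0.75 = 0.18 / (0.010 + 0.024 + 0.110) = 0.18 / 0.144 = 1.2500
k* = 1.2500^(1/0.75) ≈ 1.3465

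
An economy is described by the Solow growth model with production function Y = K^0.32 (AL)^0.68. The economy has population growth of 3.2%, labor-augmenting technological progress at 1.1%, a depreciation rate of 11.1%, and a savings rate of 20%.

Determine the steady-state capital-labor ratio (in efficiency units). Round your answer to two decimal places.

k* ≈ 1.47

At the steady state, Δk = 0, so s·k^α = (n + g + δ)·k.
Rearranging, k^(1−α) = s / (n + g + δ).
k^0.68 = 0.20 / (0.032 + 0.011 + 0.111) = 0.20 / 0.154 = 1.2987
k* = 1.2987^(1/0.68) ≈ 1.4687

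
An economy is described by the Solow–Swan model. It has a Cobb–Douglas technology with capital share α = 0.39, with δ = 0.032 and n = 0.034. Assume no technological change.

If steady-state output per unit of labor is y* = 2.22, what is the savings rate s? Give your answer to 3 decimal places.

s ≈ 0.230

Steady state requires s·f(k) = (n + δ)·k, i.e. s·k^α = (n + δ)·k.
Since y* = [s/(n + δ)]^(α/(1−α)), we have s/(n + δ) = (y*)^((1−α)/α) = 2.22^1.5641 = 3.4812.
Therefore s = 3.4812 × (n + δ) = 3.4812 × 0.066 = 0.2298.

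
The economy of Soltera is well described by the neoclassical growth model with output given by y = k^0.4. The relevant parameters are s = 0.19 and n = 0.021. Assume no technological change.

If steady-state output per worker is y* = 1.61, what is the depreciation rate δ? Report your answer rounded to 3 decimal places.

In steady state, investment equals break-even investment: s·k^α = (n + δ)·k.
Since y* = [s/(n + δ)]^(α/(1−α)), we have s/(n + δ) = (y*)^((1−α)/α) = 1.61^1.5 = 2.0429.
Therefore n + δ = s / 2.0429 = 0.19 / 2.0429 = 0.0930, so δ = 0.0930 − 0.021 = 0.0720.

δ ≈ 0.072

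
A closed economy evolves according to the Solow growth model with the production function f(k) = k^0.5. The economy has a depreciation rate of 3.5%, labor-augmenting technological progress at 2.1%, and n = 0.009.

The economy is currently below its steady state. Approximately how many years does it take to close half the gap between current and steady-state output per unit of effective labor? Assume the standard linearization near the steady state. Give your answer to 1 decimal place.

Near the steady state the convergence rate is λ = (1 − α)(n + g + δ).
λ = (1 − 0.5) × 0.065 = 0.5 × 0.065 = 0.0325
Half-life = ln 2 / λ = 0.6931 / 0.0325 ≈ 21.33 years

half-life ≈ 21.3 years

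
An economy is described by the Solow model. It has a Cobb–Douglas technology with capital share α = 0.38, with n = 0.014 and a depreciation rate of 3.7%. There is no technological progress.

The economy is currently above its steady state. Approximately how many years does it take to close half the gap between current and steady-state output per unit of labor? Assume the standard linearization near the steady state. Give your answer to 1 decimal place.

half-life ≈ 21.9 years

Near the steady state the convergence rate is λ = (1 − α)(n + δ).
λ = (1 − 0.38) × 0.051 = 0.62 × 0.051 = 0.03162
Half-life = ln 2 / λ = 0.6931 / 0.03162 ≈ 21.92 years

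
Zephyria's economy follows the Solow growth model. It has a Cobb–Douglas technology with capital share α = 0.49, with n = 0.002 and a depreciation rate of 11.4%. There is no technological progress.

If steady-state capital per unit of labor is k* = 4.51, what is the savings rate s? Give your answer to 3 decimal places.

In steady state, investment equals break-even investment: s·k^α = (n + δ)·k.
So s / (n + δ) = (k*)^(1−α) = 4.51^0.51 = 2.1559.
Therefore s = 2.1559 × (n + δ) = 2.1559 × 0.116 = 0.2501.

s ≈ 0.250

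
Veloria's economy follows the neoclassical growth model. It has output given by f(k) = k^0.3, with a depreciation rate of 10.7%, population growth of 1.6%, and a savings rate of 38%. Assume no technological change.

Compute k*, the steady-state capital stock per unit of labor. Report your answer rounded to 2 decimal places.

k* ≈ 5.01

At the steady state, Δk = 0, so s·k^α = (n + δ)·k.
Dividing both sides by k: k^(1−α) = s / (n + δ).
k^0.7 = 0.38 / (0.016 + 0.107) = 0.38 / 0.123 = 3.0894
k* = 3.0894^(1/0.7) ≈ 5.0098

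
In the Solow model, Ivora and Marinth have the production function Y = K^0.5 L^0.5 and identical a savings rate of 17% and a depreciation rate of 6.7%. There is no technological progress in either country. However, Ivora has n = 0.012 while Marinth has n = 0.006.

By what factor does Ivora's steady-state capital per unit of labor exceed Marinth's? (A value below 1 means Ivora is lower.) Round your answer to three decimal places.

Steady-state k* = [s/(n + δ)]^(1/(1−α)), so the ratio is [ (s_I/(n + δ)_I) / (s_M/(n + δ)_M) ]^2.
s_I/(n + δ)_I = 0.17/0.079 = 2.1519; s_M/(n + δ)_M = 0.17/0.073 = 2.3288.
Ratio = (2.1519/2.3288)^2 = 0.9240^2 ≈ 0.8538

ratio ≈ 0.854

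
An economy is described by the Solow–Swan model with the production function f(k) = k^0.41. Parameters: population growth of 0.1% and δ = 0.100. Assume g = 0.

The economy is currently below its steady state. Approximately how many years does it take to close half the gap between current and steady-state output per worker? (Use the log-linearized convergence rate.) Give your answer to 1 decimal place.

Near the steady state the convergence rate is λ = (1 − α)(n + δ).
λ = (1 − 0.41) × 0.101 = 0.59 × 0.101 = 0.05959
Half-life = ln 2 / λ = 0.6931 / 0.05959 ≈ 11.63 years

half-life ≈ 11.6 years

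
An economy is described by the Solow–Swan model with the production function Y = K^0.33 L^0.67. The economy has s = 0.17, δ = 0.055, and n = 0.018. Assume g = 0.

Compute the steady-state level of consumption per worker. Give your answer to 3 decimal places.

In steady state, investment equals break-even investment: s·k^α = (n + δ)·k.
Dividing both sides by k: k^(1−α) = s / (n + δ).
k^0.67 = 0.17 / (0.018 + 0.055) = 0.17 / 0.073 = 2.3288
k* = 2.3288^(1/0.67) ≈ 3.5315
y* = (k*)^α = 3.5315^0.33 ≈ 1.5164
c* = (1 − s)·y* = (1 − 0.17) × 1.5164 ≈ 1.2586

c* = 1.259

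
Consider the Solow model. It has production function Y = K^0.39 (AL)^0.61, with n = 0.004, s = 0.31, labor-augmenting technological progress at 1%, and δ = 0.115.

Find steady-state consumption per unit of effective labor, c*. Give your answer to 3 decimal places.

Steady state requires s·f(k) = (n + g + δ)·k, i.e. s·k^α = (n + g + δ)·k.
Rearranging, k^(1−α) = s / (n + g + δ).
k^0.61 = 0.31 / (0.004 + 0.010 + 0.115) = 0.31 / 0.129 = 2.4031
k* = 2.4031^(1/0.61) ≈ 4.2094
y* = (k*)^α = 4.2094^0.39 ≈ 1.7516
c* = (1 − s)·y* = (1 − 0.31) × 1.7516 ≈ 1.2086

c* ≈ 1.209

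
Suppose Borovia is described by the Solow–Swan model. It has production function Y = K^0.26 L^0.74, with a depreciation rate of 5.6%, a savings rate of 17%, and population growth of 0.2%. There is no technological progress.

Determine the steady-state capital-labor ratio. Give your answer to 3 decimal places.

In steady state, investment equals break-even investment: s·k^α = (n + δ)·k.
Rearranging, k^(1−α) = s / (n + δ).
k^0.74 = 0.17 / (0.002 + 0.056) = 0.17 / 0.058 = 2.9310
k* = 2.9310^(1/0.74) ≈ 4.2766

k* = 4.277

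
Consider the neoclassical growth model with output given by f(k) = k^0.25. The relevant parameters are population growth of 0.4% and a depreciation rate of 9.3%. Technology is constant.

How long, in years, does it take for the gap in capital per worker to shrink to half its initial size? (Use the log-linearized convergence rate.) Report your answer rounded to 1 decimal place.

Near the steady state the convergence rate is λ = (1 − α)(n + δ).
λ = (1 − 0.25) × 0.097 = 0.75 × 0.097 = 0.07275
Half-life = ln 2 / λ = 0.6931 / 0.07275 ≈ 9.53 years

about 9.5 years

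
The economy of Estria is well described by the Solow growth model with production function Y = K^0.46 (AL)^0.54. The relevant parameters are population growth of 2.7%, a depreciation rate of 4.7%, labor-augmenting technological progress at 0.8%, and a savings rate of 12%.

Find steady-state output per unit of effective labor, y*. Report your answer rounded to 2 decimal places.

At the steady state, Δk = 0, so s·k^α = (n + g + δ)·k.
Rearranging, k^(1−α) = s / (n + g + δ).
k^0.54 = 0.12 / (0.027 + 0.008 + 0.047) = 0.12 / 0.082 = 1.4634
k* = 1.4634^(1/0.54) ≈ 2.0241
y* = (k*)^α = 2.0241^0.46 ≈ 1.3831

y* ≈ 1.38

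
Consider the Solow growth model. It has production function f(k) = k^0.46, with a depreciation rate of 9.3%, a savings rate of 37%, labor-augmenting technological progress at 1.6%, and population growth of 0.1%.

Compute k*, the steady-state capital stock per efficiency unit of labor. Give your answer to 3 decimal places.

k* ≈ 9.453

In steady state, investment equals break-even investment: s·k^α = (n + g + δ)·k.
Rearranging, k^(1−α) = s / (n + g + δ).
k^0.54 = 0.37 / (0.001 + 0.016 + 0.093) = 0.37 / 0.110 = 3.3636
k* = 3.3636^(1/0.54) ≈ 9.4529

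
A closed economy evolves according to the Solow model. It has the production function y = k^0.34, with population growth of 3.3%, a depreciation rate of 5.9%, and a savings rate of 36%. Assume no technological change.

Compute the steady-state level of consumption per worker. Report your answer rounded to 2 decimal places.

Steady state requires s·f(k) = (n + δ)·k, i.e. s·k^α = (n + δ)·k.
Rearranging, k^(1−α) = s / (n + δ).
k^0.66 = 0.36 / (0.033 + 0.059) = 0.36 / 0.092 = 3.9130
k* = 3.9130^(1/0.66) ≈ 7.9021
y* = (k*)^α = 7.9021^0.34 ≈ 2.0194
c* = (1 − s)·y* = (1 − 0.36) × 2.0194 ≈ 1.2924

c* = 1.29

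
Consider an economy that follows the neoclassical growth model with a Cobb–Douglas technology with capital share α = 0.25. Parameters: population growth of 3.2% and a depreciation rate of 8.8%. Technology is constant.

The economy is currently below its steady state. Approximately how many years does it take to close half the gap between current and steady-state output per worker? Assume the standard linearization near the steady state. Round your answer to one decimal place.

Near the steady state the convergence rate is λ = (1 − α)(n + δ).
λ = (1 − 0.25) × 0.120 = 0.75 × 0.120 = 0.0900
Half-life = ln 2 / λ = 0.6931 / 0.0900 ≈ 7.70 years

t_½ ≈ 7.7 years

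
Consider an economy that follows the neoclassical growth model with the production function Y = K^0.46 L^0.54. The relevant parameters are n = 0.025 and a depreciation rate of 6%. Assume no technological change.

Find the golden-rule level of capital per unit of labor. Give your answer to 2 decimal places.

The golden rule sets f'(k) = n + δ, i.e. α·k^(α−1) = n + δ.
So k^(1−α) = α / (n + δ) = 0.46 / 0.085 = 5.4118.
k_gold = 5.4118^(1/0.54) ≈ 22.8055

k_gold ≈ 22.81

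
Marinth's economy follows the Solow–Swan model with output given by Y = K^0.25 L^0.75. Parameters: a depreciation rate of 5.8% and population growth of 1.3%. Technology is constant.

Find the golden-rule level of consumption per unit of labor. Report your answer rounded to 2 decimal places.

c_gold ≈ 1.14

At the golden rule, f'(k) = n + δ, so α·k^(α−1) = n + δ and k_gold = (α/(n + δ))^(1/(1−α)).
k_gold = (0.25/0.071)^(1/0.75) = 3.5211^1.3333 ≈ 5.3566
c_gold = f(k_gold) − (n + δ)·k_gold = 1.5213 − 0.071×5.3566 ≈ 1.1410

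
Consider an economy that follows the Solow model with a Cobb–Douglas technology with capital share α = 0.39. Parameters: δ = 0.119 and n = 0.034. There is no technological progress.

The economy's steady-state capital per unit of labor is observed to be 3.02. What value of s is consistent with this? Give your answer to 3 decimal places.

s ≈ 0.300

Steady state requires s·f(k) = (n + δ)·k, i.e. s·k^α = (n + δ)·k.
So s / (n + δ) = (k*)^(1−α) = 3.02^0.61 = 1.9625.
Therefore s = 1.9625 × (n + δ) = 1.9625 × 0.153 = 0.3003.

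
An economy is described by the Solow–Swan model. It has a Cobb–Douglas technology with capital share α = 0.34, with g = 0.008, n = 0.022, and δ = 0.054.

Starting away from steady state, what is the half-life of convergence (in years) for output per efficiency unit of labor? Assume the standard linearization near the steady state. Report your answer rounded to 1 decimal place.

about 12.5 years

Near the steady state the convergence rate is λ = (1 − α)(n + g + δ).
λ = (1 − 0.34) × 0.084 = 0.66 × 0.084 = 0.05544
Half-life = ln 2 / λ = 0.6931 / 0.05544 ≈ 12.50 years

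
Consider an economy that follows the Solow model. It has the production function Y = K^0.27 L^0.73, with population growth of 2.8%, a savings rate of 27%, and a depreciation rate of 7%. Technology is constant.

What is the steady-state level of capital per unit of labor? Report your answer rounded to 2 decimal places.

k* ≈ 4.01

In steady state, investment equals break-even investment: s·k^α = (n + δ)·k.
Dividing both sides by k: k^(1−α) = s / (n + δ).
k^0.73 = 0.27 / (0.028 + 0.070) = 0.27 / 0.098 = 2.7551
k* = 2.7551^(1/0.73) ≈ 4.0080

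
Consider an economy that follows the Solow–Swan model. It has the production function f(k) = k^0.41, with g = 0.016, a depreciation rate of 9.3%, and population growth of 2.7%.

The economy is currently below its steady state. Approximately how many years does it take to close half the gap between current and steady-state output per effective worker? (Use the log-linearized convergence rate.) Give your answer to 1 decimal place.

half-life ≈ 8.6 years

Near the steady state the convergence rate is λ = (1 − α)(n + g + δ).
λ = (1 − 0.41) × 0.136 = 0.59 × 0.136 = 0.08024
Half-life = ln 2 / λ = 0.6931 / 0.08024 ≈ 8.64 years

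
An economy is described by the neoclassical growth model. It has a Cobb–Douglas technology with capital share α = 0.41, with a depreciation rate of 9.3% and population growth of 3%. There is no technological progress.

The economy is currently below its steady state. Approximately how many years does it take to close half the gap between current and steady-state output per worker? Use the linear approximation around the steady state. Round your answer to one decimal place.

half-life ≈ 9.6 years

Near the steady state the convergence rate is λ = (1 − α)(n + δ).
λ = (1 − 0.41) × 0.123 = 0.59 × 0.123 = 0.07257
Half-life = ln 2 / λ = 0.6931 / 0.07257 ≈ 9.55 years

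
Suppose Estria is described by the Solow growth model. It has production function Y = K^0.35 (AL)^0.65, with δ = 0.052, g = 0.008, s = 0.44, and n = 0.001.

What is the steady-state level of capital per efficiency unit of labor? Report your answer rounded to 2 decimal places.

k* ≈ 20.90

Steady state requires s·f(k) = (n + g + δ)·k, i.e. s·k^α = (n + g + δ)·k.
Rearranging, k^(1−α) = s / (n + g + δ).
k^0.65 = 0.44 / (0.001 + 0.008 + 0.052) = 0.44 / 0.061 = 7.2131
k* = 7.2131^(1/0.65) ≈ 20.9020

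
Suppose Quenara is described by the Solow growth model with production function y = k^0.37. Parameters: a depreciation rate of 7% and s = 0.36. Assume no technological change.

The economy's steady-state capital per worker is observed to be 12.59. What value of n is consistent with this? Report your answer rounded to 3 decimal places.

n ≈ 0.003

Steady state requires s·f(k) = (n + δ)·k, i.e. s·k^α = (n + δ)·k.
So s / (n + δ) = (k*)^(1−α) = 12.59^0.63 = 4.9319.
Therefore n + δ = s / 4.9319 = 0.36 / 4.9319 = 0.0730, so n = 0.0730 − 0.070 = 0.0030.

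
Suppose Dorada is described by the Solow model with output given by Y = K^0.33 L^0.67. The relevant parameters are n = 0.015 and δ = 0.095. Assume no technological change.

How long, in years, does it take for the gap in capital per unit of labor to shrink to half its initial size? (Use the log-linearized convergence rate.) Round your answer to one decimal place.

t_½ ≈ 9.4 years

Near the steady state the convergence rate is λ = (1 − α)(n + δ).
λ = (1 − 0.33) × 0.110 = 0.67 × 0.110 = 0.0737
Half-life = ln 2 / λ = 0.6931 / 0.0737 ≈ 9.40 years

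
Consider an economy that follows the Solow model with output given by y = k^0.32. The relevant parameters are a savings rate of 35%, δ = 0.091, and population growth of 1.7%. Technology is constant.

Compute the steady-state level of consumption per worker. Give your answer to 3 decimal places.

c* = 1.130

Steady state requires s·f(k) = (n + δ)·k, i.e. s·k^α = (n + δ)·k.
Dividing both sides by k: k^(1−α) = s / (n + δ).
k^0.68 = 0.35 / (0.017 + 0.091) = 0.35 / 0.108 = 3.2407
k* = 3.2407^(1/0.68) ≈ 5.6356
y* = (k*)^α = 5.6356^0.32 ≈ 1.7390
c* = (1 − s)·y* = (1 − 0.35) × 1.7390 ≈ 1.1304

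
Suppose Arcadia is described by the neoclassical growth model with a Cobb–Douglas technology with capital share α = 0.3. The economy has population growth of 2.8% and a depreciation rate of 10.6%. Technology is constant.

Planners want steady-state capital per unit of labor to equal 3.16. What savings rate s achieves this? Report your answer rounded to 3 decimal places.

s ≈ 0.300

In steady state, investment equals break-even investment: s·k^α = (n + δ)·k.
So s / (n + δ) = (k*)^(1−α) = 3.16^0.7 = 2.2376.
Therefore s = 2.2376 × (n + δ) = 2.2376 × 0.134 = 0.2998.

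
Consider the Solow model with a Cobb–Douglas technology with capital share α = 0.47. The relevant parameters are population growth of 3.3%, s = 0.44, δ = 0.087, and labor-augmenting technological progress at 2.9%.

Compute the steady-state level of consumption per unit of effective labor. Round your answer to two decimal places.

c* = 1.46

At the steady state, Δk = 0, so s·k^α = (n + g + δ)·k.
Dividing both sides by k: k^(1−α) = s / (n + g + δ).
k^0.53 = 0.44 / (0.033 + 0.029 + 0.087) = 0.44 / 0.149 = 2.9530
k* = 2.9530^(1/0.53) ≈ 7.7142
y* = (k*)^α = 7.7142^0.47 ≈ 2.6123
c* = (1 − s)·y* = (1 − 0.44) × 2.6123 ≈ 1.4629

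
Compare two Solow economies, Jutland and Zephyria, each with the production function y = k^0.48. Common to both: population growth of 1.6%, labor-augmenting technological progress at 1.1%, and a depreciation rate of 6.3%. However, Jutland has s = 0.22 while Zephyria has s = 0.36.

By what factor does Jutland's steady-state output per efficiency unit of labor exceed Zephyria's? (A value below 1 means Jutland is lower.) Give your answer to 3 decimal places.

Steady-state y* = [s/(n + g + δ)]^(α/(1−α)), so the ratio is [ (s_J/(n + g + δ)_J) / (s_Z/(n + g + δ)_Z) ]^0.9231.
s_J/(n + g + δ)_J = 0.22/0.090 = 2.4444; s_Z/(n + g + δ)_Z = 0.36/0.090 = 4.0000.
Ratio = (2.4444/4.0000)^0.9231 = 0.6111^0.9231 ≈ 0.6347

ratio ≈ 0.635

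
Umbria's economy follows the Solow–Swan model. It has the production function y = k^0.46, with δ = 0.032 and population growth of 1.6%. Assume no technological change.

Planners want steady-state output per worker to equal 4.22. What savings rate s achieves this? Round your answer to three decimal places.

In steady state, investment equals break-even investment: s·k^α = (n + δ)·k.
Since y* = [s/(n + δ)]^(α/(1−α)), we have s/(n + δ) = (y*)^((1−α)/α) = 4.22^1.1739 = 5.4207.
Therefore s = 5.4207 × (n + δ) = 5.4207 × 0.048 = 0.2602.

s ≈ 0.260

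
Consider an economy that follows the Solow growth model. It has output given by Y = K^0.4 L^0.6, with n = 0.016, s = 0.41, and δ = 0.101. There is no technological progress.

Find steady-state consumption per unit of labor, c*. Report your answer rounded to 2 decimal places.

Steady state requires s·f(k) = (n + δ)·k, i.e. s·k^α = (n + δ)·k.
Dividing both sides by k: k^(1−α) = s / (n + δ).
k^0.6 = 0.41 / (0.016 + 0.101) = 0.41 / 0.117 = 3.5043
k* = 3.5043^(1/0.6) ≈ 8.0848
y* = (k*)^α = 8.0848^0.4 ≈ 2.3071
c* = (1 − s)·y* = (1 − 0.41) × 2.3071 ≈ 1.3612

c* ≈ 1.36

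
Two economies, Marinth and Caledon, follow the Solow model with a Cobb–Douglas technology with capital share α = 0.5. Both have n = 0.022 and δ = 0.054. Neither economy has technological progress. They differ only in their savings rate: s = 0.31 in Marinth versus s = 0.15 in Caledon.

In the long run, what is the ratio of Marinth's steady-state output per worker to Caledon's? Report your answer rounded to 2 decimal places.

Steady-state y* = [s/(n + δ)]^(α/(1−α)), so the ratio is [ (s_M/(n + δ)_M) / (s_C/(n + δ)_C) ]^1.
s_M/(n + δ)_M = 0.31/0.076 = 4.0789; s_C/(n + δ)_C = 0.15/0.076 = 1.9737.
Ratio = (4.0789/1.9737)^1 = 2.0666^1 ≈ 2.0666

ratio ≈ 2.07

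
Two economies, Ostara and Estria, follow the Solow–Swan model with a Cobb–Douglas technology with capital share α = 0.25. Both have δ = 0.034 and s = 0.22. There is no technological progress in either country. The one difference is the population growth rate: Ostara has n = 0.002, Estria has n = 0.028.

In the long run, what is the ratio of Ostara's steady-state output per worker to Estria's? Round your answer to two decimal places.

Steady-state y* = [s/(n + δ)]^(α/(1−α)), so the ratio is [ (s_O/(n + δ)_O) / (s_E/(n + δ)_E) ]^0.3333.
s_O/(n + δ)_O = 0.22/0.036 = 6.1111; s_E/(n + δ)_E = 0.22/0.062 = 3.5484.
Ratio = (6.1111/3.5484)^0.3333 = 1.7222^0.3333 ≈ 1.1986

ratio ≈ 1.20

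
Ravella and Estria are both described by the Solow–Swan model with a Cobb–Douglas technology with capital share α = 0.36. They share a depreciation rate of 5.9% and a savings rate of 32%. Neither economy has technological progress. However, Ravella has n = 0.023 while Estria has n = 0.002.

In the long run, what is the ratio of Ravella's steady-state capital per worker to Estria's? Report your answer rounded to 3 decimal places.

Steady-state k* = [s/(n + δ)]^(1/(1−α)), so the ratio is [ (s_R/(n + δ)_R) / (s_E/(n + δ)_E) ]^1.5625.
s_R/(n + δ)_R = 0.32/0.082 = 3.9024; s_E/(n + δ)_E = 0.32/0.061 = 5.2459.
Ratio = (3.9024/5.2459)^1.5625 = 0.7439^1.5625 ≈ 0.6299

k*_R / k*_E ≈ 0.630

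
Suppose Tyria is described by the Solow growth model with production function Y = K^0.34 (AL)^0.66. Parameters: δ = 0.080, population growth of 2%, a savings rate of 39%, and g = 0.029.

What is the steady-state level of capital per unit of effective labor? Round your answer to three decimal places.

Steady state requires s·f(k) = (n + g + δ)·k, i.e. s·k^α = (n + g + δ)·k.
Dividing both sides by k: k^(1−α) = s / (n + g + δ).
k^0.66 = 0.39 / (0.020 + 0.029 + 0.080) = 0.39 / 0.129 = 3.0233
k* = 3.0233^(1/0.66) ≈ 5.3457

k* ≈ 5.346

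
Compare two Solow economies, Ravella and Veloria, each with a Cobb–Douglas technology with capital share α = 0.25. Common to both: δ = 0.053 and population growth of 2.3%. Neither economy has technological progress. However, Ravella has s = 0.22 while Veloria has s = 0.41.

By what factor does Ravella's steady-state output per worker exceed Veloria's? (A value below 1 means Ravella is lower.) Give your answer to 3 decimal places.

Steady-state y* = [s/(n + δ)]^(α/(1−α)), so the ratio is [ (s_R/(n + δ)_R) / (s_V/(n + δ)_V) ]^0.3333.
s_R/(n + δ)_R = 0.22/0.076 = 2.8947; s_V/(n + δ)_V = 0.41/0.076 = 5.3947.
Ratio = (2.8947/5.3947)^0.3333 = 0.5366^0.3333 ≈ 0.8126

ratio ≈ 0.813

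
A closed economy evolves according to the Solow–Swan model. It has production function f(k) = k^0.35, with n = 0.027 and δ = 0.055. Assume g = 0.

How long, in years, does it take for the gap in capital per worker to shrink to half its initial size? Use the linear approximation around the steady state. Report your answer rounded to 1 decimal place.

Near the steady state the convergence rate is λ = (1 − α)(n + δ).
λ = (1 − 0.35) × 0.082 = 0.65 × 0.082 = 0.0533
Half-life = ln 2 / λ = 0.6931 / 0.0533 ≈ 13.00 years

about 13.0 years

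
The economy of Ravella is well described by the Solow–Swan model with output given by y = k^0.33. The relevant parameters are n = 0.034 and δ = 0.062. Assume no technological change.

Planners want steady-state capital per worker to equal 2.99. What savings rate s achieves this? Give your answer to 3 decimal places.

At the steady state, Δk = 0, so s·k^α = (n + δ)·k.
So s / (n + δ) = (k*)^(1−α) = 2.99^0.67 = 2.0831.
Therefore s = 2.0831 × (n + δ) = 2.0831 × 0.096 = 0.2000.

s ≈ 0.200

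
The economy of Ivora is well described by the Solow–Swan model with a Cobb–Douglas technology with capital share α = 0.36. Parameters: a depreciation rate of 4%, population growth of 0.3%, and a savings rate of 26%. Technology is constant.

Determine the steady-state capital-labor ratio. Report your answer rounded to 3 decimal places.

At the steady state, Δk = 0, so s·k^α = (n + δ)·k.
Rearranging, k^(1−α) = s / (n + δ).
k^0.64 = 0.26 / (0.003 + 0.040) = 0.26 / 0.043 = 6.0465
k* = 6.0465^(1/0.64) ≈ 16.6380

k* = 16.638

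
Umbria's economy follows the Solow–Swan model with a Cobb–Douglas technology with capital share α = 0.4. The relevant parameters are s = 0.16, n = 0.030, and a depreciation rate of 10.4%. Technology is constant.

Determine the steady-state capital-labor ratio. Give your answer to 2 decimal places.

k* = 1.34

At the steady state, Δk = 0, so s·k^α = (n + δ)·k.
Dividing both sides by k: k^(1−α) = s / (n + δ).
k^0.6 = 0.16 / (0.030 + 0.104) = 0.16 / 0.134 = 1.1940
k* = 1.1940^(1/0.6) ≈ 1.3438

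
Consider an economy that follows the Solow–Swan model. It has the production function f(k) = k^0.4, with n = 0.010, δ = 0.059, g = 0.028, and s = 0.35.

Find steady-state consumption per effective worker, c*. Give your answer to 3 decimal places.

In steady state, investment equals break-even investment: s·k^α = (n + g + δ)·k.
Dividing both sides by k: k^(1−α) = s / (n + g + δ).
k^0.6 = 0.35 / (0.010 + 0.028 + 0.059) = 0.35 / 0.097 = 3.6082
k* = 3.6082^(1/0.6) ≈ 8.4882
y* = (k*)^α = 8.4882^0.4 ≈ 2.3525
c* = (1 − s)·y* = (1 − 0.35) × 2.3525 ≈ 1.5291

c* = 1.529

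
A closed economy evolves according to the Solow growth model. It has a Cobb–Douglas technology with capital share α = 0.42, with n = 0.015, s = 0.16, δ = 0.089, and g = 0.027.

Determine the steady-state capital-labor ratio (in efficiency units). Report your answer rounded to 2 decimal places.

At the steady state, Δk = 0, so s·k^α = (n + g + δ)·k.
Dividing both sides by k: k^(1−α) = s / (n + g + δ).
k^0.58 = 0.16 / (0.015 + 0.027 + 0.089) = 0.16 / 0.131 = 1.2214
k* = 1.2214^(1/0.58) ≈ 1.4117

k* = 1.41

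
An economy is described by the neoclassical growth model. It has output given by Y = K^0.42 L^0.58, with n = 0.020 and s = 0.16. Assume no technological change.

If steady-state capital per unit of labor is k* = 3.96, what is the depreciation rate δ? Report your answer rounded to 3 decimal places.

At the steady state, Δk = 0, so s·k^α = (n + δ)·k.
So s / (n + δ) = (k*)^(1−α) = 3.96^0.58 = 2.2216.
Therefore n + δ = s / 2.2216 = 0.16 / 2.2216 = 0.0720, so δ = 0.0720 − 0.020 = 0.0520.

δ ≈ 0.052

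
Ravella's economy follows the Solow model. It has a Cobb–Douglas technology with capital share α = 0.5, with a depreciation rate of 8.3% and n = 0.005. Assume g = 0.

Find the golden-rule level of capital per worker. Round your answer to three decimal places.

The golden rule sets f'(k) = n + δ, i.e. α·k^(α−1) = n + δ.
So k^(1−α) = α / (n + δ) = 0.5 / 0.088 = 5.6818.
k_gold = 5.6818^(1/0.5) ≈ 32.2829

k_gold ≈ 32.283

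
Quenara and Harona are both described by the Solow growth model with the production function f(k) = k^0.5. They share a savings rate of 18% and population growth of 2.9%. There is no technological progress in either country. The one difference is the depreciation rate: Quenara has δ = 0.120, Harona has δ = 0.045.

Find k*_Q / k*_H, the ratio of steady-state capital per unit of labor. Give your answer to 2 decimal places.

Steady-state k* = [s/(n + δ)]^(1/(1−α)), so the ratio is [ (s_Q/(n + δ)_Q) / (s_H/(n + δ)_H) ]^2.
s_Q/(n + δ)_Q = 0.18/0.149 = 1.2081; s_H/(n + δ)_H = 0.18/0.074 = 2.4324.
Ratio = (1.2081/2.4324)^2 = 0.4967^2 ≈ 0.2467

k*_Q / k*_H ≈ 0.25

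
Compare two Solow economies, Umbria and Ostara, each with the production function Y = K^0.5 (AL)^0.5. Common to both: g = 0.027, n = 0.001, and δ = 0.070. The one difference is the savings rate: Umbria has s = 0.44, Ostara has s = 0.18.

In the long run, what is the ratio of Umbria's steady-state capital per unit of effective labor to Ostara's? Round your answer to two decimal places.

ratio ≈ 5.98

Steady-state k* = [s/(n + g + δ)]^(1/(1−α)), so the ratio is [ (s_U/(n + g + δ)_U) / (s_O/(n + g + δ)_O) ]^2.
s_U/(n + g + δ)_U = 0.44/0.098 = 4.4898; s_O/(n + g + δ)_O = 0.18/0.098 = 1.8367.
Ratio = (4.4898/1.8367)^2 = 2.4445^2 ≈ 5.9756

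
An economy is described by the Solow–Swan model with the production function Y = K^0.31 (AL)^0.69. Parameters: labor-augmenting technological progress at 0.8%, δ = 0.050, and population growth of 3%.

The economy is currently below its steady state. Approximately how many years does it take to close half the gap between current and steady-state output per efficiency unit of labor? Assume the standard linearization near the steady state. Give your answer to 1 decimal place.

Near the steady state the convergence rate is λ = (1 − α)(n + g + δ).
λ = (1 − 0.31) × 0.088 = 0.69 × 0.088 = 0.06072
Half-life = ln 2 / λ = 0.6931 / 0.06072 ≈ 11.41 years

about 11.4 years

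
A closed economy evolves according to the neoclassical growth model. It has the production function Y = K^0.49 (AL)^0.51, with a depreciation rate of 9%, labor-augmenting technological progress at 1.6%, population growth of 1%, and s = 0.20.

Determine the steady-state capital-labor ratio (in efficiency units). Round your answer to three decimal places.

At the steady state, Δk = 0, so s·k^α = (n + g + δ)·k.
Dividing both sides by k: k^(1−α) = s / (n + g + δ).
k^0.51 = 0.20 / (0.010 + 0.016 + 0.090) = 0.20 / 0.116 = 1.7241
k* = 1.7241^(1/0.51) ≈ 2.9097

k* ≈ 2.910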